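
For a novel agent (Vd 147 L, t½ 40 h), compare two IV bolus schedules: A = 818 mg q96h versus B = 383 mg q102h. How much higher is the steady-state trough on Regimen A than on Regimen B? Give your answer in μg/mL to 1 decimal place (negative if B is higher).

0.8 μg/mL

Regimen A: f = (1/2)^(96/40) ≈ 0.1895; Cmin,ss = (818/147)·f/(1−f) ≈ 1.301 μg/mL.
Regimen B: f = (1/2)^(102/40) ≈ 0.1708; Cmin,ss = (383/147)·f/(1−f) ≈ 0.537 μg/mL.
Difference ≈ 1.301 − 0.537 ≈ 0.764 μg/mL.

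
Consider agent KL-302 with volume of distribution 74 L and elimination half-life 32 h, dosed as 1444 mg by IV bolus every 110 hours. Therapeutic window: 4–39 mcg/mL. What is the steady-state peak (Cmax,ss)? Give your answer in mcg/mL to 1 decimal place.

Over one 110-h interval, 110/32 ≈ 3.4375 half-lives elapse, leaving f ≈ 0.0923 of each dose.
At steady state, accumulation factor R = 1/(1 − e^(−kτ)) ≈ 1.1017.
Each bolus raises the concentration by D/Vd = 1444/74 ≈ 19.514 mcg/mL.
Steady-state peak Cmax,ss = C₀·R ≈ 19.514 × 1.1017 ≈ 21.499 mcg/mL.
Peak 21.5 mcg/mL vs MTC 39 mcg/mL: below toxic threshold.

21.5 mcg/mL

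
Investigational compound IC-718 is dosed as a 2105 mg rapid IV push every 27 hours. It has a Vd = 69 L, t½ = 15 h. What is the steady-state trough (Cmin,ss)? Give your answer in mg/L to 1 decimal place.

τ/t½ = 27/15 ≈ 1.8, so fraction remaining f = (1/2)^(27/15) ≈ 0.2872.
Each bolus raises the concentration by D/Vd = 2105/69 ≈ 30.507 mg/L.
Steady-state trough Cmin,ss = C₀·f/(1−f) ≈ 30.507 × 0.2872/0.7128 ≈ 12.292 mg/L.

12.3 mg/L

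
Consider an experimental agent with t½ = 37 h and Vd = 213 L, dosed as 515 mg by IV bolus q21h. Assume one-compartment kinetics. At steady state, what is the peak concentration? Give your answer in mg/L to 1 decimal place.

Over one 21-h interval, 21/37 ≈ 0.56757 half-lives elapse, leaving f ≈ 0.6748 of each dose.
At steady state, accumulation factor R = 1/(1 − e^(−kτ)) ≈ 3.0750.
Each bolus raises the concentration by D/Vd = 515/213 ≈ 2.418 mg/L.
Steady-state peak Cmax,ss = C₀·R ≈ 2.418 × 3.0750 ≈ 7.435 mg/L.

7.4 mg/L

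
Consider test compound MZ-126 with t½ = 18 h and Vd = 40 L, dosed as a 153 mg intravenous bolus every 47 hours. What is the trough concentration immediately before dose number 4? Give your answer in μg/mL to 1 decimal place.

f = (1/2)^(τ/t½) = (1/2)^(47/18) ≈ 0.1637.
C₀ = D/Vd = 153/40 ≈ 3.825 μg/mL.
Before the 4th dose, 3 doses have been given. Superposition: Cmin = C₀·(f + f² + … + f^3).
≈ 3.825 × (0.1637 + 0.0268 + 0.0044) ≈ 3.825 × 0.1949 ≈ 0.745 μg/mL.

0.7 μg/mL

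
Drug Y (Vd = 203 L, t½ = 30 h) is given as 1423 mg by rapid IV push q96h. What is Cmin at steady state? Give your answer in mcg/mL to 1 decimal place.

Over one 96-h interval, 96/30 ≈ 3.2 half-lives elapse, leaving f ≈ 0.1088 of each dose.
At steady state, accumulation factor R = 1/(1 − e^(−kτ)) ≈ 1.1221.
Each bolus raises the concentration by D/Vd = 1423/203 ≈ 7.010 mcg/mL.
Cmax,ss = C₀/(1 − f) ≈ 7.010/0.8912 ≈ 7.866 mcg/mL.
Steady-state trough Cmin,ss = Cmax,ss·f ≈ 7.866 × 0.1088 ≈ 0.856 mcg/mL.

0.9 mcg/mL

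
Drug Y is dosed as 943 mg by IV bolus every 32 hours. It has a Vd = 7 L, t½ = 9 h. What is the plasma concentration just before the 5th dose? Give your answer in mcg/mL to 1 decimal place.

12.5 mcg/mL

f = (1/2)^(τ/t½) = (1/2)^(32/9) ≈ 0.0850.
C₀ = D/Vd = 943/7 ≈ 134.714 mcg/mL.
Before the 5th dose, 4 doses have been given. Superposition: Cmin = C₀·(f + f² + … + f^4).
≈ 134.714 × (0.0850 + 0.0072 + 0.0006 + 0.0001) ≈ 134.714 × 0.0929 ≈ 12.515 mcg/mL.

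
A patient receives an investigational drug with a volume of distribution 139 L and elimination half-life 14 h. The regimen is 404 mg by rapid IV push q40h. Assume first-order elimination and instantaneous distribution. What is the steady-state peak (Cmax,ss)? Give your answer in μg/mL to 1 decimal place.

3.4 μg/mL

τ/t½ = 40/14 ≈ 2.8571, so fraction remaining f = (1/2)^(40/14) ≈ 0.1380.
At steady state, accumulation factor R = 1/(1 − e^(−kτ)) ≈ 1.1601.
Single-dose peak C₀ = D/Vd = 404/139 ≈ 2.906 μg/mL.
Steady-state peak Cmax,ss = C₀·R ≈ 2.906 × 1.1601 ≈ 3.371 μg/mL.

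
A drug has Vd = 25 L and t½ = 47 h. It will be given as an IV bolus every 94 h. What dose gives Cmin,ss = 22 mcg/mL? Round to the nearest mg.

τ/t½ = 94/47 ≈ 2, so f = (1/2)^(94/47) ≈ 0.250000.
Cmin,ss = (D/Vd)·f/(1−f), so D = Cmin,ss·Vd·(1−f)/f.
D = 22 × 25 × (1−f)/f ≈ 22 × 25 × 3.00000 ≈ 1650.00 mg.

1650 mg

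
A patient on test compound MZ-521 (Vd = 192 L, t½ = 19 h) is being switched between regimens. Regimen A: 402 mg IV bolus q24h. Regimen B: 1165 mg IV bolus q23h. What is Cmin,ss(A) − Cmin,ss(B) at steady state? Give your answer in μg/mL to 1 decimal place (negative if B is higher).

Regimen A: f = (1/2)^(24/19) ≈ 0.4166; Cmin,ss = (402/192)·f/(1−f) ≈ 1.495 μg/mL.
Regimen B: f = (1/2)^(23/19) ≈ 0.4321; Cmin,ss = (1165/192)·f/(1−f) ≈ 4.617 μg/mL.
Difference ≈ 1.495 − 4.617 ≈ -3.122 μg/mL.

-3.1 μg/mL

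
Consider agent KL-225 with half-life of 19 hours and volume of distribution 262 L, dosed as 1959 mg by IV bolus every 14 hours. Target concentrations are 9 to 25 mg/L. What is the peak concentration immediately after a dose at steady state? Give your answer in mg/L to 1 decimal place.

τ/t½ = 14/19 ≈ 0.73684, so fraction remaining f = (1/2)^(14/19) ≈ 0.6001.
Accumulation ratio R = 1/(1 − f) ≈ 1/0.3999 ≈ 2.5006.
Each bolus raises the concentration by D/Vd = 1959/262 ≈ 7.477 mg/L.
Steady-state peak Cmax,ss = C₀·R ≈ 7.477 × 2.5006 ≈ 18.697 mg/L.
Peak 18.7 mg/L vs MTC 25 mg/L: below toxic threshold.

18.7 mg/L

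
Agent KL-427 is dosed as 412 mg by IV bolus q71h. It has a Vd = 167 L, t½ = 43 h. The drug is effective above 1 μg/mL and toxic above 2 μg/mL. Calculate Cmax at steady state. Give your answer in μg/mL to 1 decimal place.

k = ln2/t½ = ln2/43 ≈ 0.016120 h⁻¹; fraction remaining f = e^(−kτ) = e^(−0.016120×71) ≈ 0.3184.
At steady state, accumulation factor R = 1/(1 − e^(−kτ)) ≈ 1.4671.
Each bolus raises the concentration by D/Vd = 412/167 ≈ 2.467 μg/mL.
Steady-state peak Cmax,ss = C₀·R ≈ 2.467 × 1.4671 ≈ 3.619 μg/mL.
Peak 3.6 μg/mL vs MTC 2 μg/mL: exceeds toxic threshold.

3.6 μg/mL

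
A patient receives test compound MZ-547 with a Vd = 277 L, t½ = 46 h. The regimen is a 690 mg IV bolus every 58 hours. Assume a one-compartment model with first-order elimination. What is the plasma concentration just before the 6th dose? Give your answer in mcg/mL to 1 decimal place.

f = (1/2)^(τ/t½) = (1/2)^(58/46) ≈ 0.4173.
C₀ = D/Vd = 690/277 ≈ 2.491 mcg/mL.
Before the 6th dose, 5 doses have been given. Superposition: Cmin = C₀·(f + f² + … + f^5).
≈ 2.491 × (0.4173 + 0.1741 + 0.0727 + 0.0303 + 0.0127) ≈ 2.491 × 0.7071 ≈ 1.761 mcg/mL.

1.8 mcg/mL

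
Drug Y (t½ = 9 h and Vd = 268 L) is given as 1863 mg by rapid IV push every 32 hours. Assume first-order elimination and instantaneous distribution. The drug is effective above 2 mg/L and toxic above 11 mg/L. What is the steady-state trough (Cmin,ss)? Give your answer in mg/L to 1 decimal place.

0.6 mg/L

τ/t½ = 32/9 ≈ 3.5556, so fraction remaining f = (1/2)^(32/9) ≈ 0.0850.
Accumulation ratio R = 1/(1 − f) ≈ 1/0.9150 ≈ 1.0929.
Each bolus raises the concentration by D/Vd = 1863/268 ≈ 6.951 mg/L.
Steady-state peak Cmax,ss = C₀·R ≈ 6.951 × 1.0929 ≈ 7.597 mg/L.
Steady-state trough Cmin,ss = Cmax,ss·f ≈ 7.597 × 0.0850 ≈ 0.646 mg/L.
Trough 0.6 mg/L vs MEC 2 mg/L: subtherapeutic.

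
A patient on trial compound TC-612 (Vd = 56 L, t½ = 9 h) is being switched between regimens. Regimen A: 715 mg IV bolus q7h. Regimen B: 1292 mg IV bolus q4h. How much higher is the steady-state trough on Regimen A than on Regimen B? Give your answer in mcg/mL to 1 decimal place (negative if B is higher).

-46.1 mcg/mL

Regimen A: f = (1/2)^(7/9) ≈ 0.5833; Cmin,ss = (715/56)·f/(1−f) ≈ 17.873 mcg/mL.
Regimen B: f = (1/2)^(4/9) ≈ 0.7349; Cmin,ss = (1292/56)·f/(1−f) ≈ 63.958 mcg/mL.
Difference ≈ 17.873 − 63.958 ≈ -46.085 mcg/mL.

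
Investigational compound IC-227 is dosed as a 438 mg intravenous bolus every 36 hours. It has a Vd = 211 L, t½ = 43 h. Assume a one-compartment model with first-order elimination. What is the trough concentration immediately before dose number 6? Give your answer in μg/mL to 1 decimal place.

f = (1/2)^(τ/t½) = (1/2)^(36/43) ≈ 0.5597.
C₀ = D/Vd = 438/211 ≈ 2.076 μg/mL.
Before the 6th dose, 5 doses have been given. Superposition: Cmin = C₀·(f + f² + … + f^5).
≈ 2.076 × (0.5597 + 0.3133 + 0.1753 + 0.0981 + 0.0549) ≈ 2.076 × 1.2013 ≈ 2.494 μg/mL.

2.5 μg/mL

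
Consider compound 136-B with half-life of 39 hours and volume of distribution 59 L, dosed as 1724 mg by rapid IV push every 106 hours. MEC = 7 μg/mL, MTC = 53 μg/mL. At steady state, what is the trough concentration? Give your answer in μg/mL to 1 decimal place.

τ/t½ = 106/39 ≈ 2.7179, so fraction remaining f = (1/2)^(106/39) ≈ 0.1520.
Single-dose peak C₀ = D/Vd = 1724/59 ≈ 29.220 μg/mL.
Steady-state trough Cmin,ss = C₀·f/(1−f) ≈ 29.220 × 0.1520/0.8480 ≈ 5.238 μg/mL.
Trough 5.2 μg/mL vs MEC 7 μg/mL: subtherapeutic.

5.2 μg/mL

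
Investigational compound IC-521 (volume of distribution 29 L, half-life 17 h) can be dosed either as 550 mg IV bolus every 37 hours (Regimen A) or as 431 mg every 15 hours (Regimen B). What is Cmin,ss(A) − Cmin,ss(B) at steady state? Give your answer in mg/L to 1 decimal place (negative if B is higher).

Regimen A: f = (1/2)^(37/17) ≈ 0.2212; Cmin,ss = (550/29)·f/(1−f) ≈ 5.387 mg/L.
Regimen B: f = (1/2)^(15/17) ≈ 0.5425; Cmin,ss = (431/29)·f/(1−f) ≈ 17.623 mg/L.
Difference ≈ 5.387 − 17.623 ≈ -12.236 mg/L.

-12.2 mg/L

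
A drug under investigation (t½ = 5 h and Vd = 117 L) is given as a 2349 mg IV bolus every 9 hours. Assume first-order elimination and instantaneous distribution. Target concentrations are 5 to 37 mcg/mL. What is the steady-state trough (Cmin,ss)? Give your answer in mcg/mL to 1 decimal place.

Over one 9-h interval, 9/5 ≈ 1.8 half-lives elapse, leaving f ≈ 0.2872 of each dose.
Accumulation ratio R = 1/(1 − f) ≈ 1/0.7128 ≈ 1.4029.
Each bolus raises the concentration by D/Vd = 2349/117 ≈ 20.077 mcg/mL.
Steady-state peak Cmax,ss = C₀·R ≈ 20.077 × 1.4029 ≈ 28.166 mcg/mL.
One interval later, Cmin,ss = Cmax,ss·e^(−kτ) ≈ 28.166 × 0.2872 ≈ 8.089 mcg/mL.
Trough 8.1 mcg/mL vs MEC 5 mcg/mL: adequate.

8.1 mcg/mL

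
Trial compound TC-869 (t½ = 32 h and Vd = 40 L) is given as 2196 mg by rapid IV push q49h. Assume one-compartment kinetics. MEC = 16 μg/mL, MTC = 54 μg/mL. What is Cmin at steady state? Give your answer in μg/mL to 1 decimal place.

k = ln2/t½ = ln2/32 ≈ 0.021661 h⁻¹; fraction remaining f = e^(−kτ) = e^(−0.021661×49) ≈ 0.3460.
Each bolus raises the concentration by D/Vd = 2196/40 ≈ 54.900 μg/mL.
Steady-state trough Cmin,ss = C₀·f/(1−f) ≈ 54.900 × 0.3460/0.6540 ≈ 29.045 μg/mL.
Trough 29.0 μg/mL vs MEC 16 μg/mL: adequate.

29.0 μg/mL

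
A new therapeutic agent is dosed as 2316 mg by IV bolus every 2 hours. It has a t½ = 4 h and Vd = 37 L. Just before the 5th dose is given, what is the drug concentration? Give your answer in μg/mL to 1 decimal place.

113.3 μg/mL

f = (1/2)^(τ/t½) = (1/2)^(2/4) ≈ 0.7071.
C₀ = D/Vd = 2316/37 ≈ 62.595 μg/mL.
Before the 5th dose, 4 doses have been given. Superposition: Cmin = C₀·(f + f² + … + f^4).
≈ 62.595 × (0.7071 + 0.5000 + 0.3535 + 0.2500) ≈ 62.595 × 1.8106 ≈ 113.335 μg/mL.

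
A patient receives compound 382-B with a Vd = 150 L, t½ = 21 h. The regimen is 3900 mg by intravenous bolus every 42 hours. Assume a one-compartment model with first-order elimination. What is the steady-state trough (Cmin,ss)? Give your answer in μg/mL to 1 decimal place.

8.7 μg/mL

τ = 42 h = 2 half-lives, so f = (1/2)^2 = 0.25.
Accumulation ratio R = 1/(1 − f) = 1/0.75 = 4/3.
Single-dose peak C₀ = D/Vd = 3900/150 = 26 μg/mL.
Steady-state peak Cmax,ss = C₀·R = 26 × 4/3 ≈ 34.667 μg/mL.
Steady-state trough Cmin,ss = Cmax,ss·f ≈ 34.667 × 0.25 ≈ 8.667 μg/mL.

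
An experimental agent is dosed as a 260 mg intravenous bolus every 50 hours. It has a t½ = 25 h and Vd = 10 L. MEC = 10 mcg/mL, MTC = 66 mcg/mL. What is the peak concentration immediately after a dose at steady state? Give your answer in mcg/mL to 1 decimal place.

34.7 mcg/mL

τ = 50 h = 2 half-lives, so f = (1/2)^2 = 0.25.
Accumulation ratio R = 1/(1 − f) = 1/0.75 = 4/3.
Single-dose peak C₀ = D/Vd = 260/10 = 26 mcg/mL.
Steady-state peak Cmax,ss = C₀·R = 26 × 4/3 ≈ 34.667 mcg/mL.
Peak 34.7 mcg/mL vs MTC 66 mcg/mL: below toxic threshold.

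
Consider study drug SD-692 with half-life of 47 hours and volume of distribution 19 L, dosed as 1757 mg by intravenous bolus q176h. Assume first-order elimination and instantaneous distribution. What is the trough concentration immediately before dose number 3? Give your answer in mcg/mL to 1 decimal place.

7.4 mcg/mL

f = (1/2)^(τ/t½) = (1/2)^(176/47) ≈ 0.0746.
C₀ = D/Vd = 1757/19 ≈ 92.474 mcg/mL.
Before the 3rd dose, 2 doses have been given. Superposition: Cmin = C₀·(f + f²).
≈ 92.474 × (0.0746 + 0.0056) ≈ 92.474 × 0.0802 ≈ 7.416 mcg/mL.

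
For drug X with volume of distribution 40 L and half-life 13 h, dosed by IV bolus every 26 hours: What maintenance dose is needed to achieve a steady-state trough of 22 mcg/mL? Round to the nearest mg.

τ/t½ = 26/13 ≈ 2, so f = (1/2)^(26/13) ≈ 0.250000.
Cmin,ss = (D/Vd)·f/(1−f), so D = Cmin,ss·Vd·(1−f)/f.
D = 22 × 40 × (1−f)/f ≈ 22 × 40 × 3.00000 ≈ 2640.00 mg.

2640 mg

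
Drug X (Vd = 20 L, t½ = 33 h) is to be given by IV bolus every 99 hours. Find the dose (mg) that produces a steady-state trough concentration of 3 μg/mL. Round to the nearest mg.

420 mg

τ/t½ = 99/33 ≈ 3, so f = (1/2)^(99/33) ≈ 0.125000.
Cmin,ss = (D/Vd)·f/(1−f), so D = Cmin,ss·Vd·(1−f)/f.
D = 3 × 20 × (1−f)/f ≈ 3 × 20 × 7.00000 ≈ 420.00 mg.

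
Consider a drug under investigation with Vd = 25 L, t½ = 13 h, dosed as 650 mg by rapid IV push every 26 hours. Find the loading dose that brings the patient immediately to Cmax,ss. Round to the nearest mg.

867 mg

f = (1/2)^(26/13) ≈ 0.250000; accumulation ratio R = 1/(1−f) ≈ 1.33333.
Loading dose to hit Cmax,ss on first dose: D_load = D_maint·R ≈ 650 × 1.33333 ≈ 866.66 mg.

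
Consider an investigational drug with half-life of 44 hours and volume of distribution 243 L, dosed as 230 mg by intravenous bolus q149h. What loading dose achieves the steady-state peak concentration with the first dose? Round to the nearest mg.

f = (1/2)^(149/44) ≈ 0.095632; accumulation ratio R = 1/(1−f) ≈ 1.10574.
Loading dose to hit Cmax,ss on first dose: D_load = D_maint·R ≈ 230 × 1.10574 ≈ 254.32 mg.

254 mg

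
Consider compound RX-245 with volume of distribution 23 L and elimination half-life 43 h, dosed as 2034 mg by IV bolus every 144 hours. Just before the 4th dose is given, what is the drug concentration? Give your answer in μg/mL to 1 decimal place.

9.6 μg/mL

f = (1/2)^(τ/t½) = (1/2)^(144/43) ≈ 0.0982.
C₀ = D/Vd = 2034/23 ≈ 88.435 μg/mL.
Before the 4th dose, 3 doses have been given. Superposition: Cmin = C₀·(f + f² + … + f^3).
≈ 88.435 × (0.0982 + 0.0096 + 0.0009) ≈ 88.435 × 0.1087 ≈ 9.613 μg/mL.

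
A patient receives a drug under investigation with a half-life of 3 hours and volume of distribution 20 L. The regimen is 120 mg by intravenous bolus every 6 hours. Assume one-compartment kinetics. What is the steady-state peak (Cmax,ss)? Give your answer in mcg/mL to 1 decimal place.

τ = 6 h = 2 half-lives, so f = (1/2)^2 = 0.25.
At steady state, R = 1/(1 − 0.25) = 4/3.
Single-dose peak C₀ = D/Vd = 120/20 = 6 mcg/mL.
Steady-state peak Cmax,ss = C₀·R = 6 × 4/3 ≈ 8.000 mcg/mL.

8.0 mcg/mL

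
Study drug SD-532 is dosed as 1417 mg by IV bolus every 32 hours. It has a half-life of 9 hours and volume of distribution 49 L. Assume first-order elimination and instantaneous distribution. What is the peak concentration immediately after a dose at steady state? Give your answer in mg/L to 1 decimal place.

31.6 mg/L

τ/t½ = 32/9 ≈ 3.5556, so fraction remaining f = (1/2)^(32/9) ≈ 0.0850.
At steady state, accumulation factor R = 1/(1 − e^(−kτ)) ≈ 1.0929.
Each bolus raises the concentration by D/Vd = 1417/49 ≈ 28.918 mg/L.
Steady-state peak Cmax,ss = C₀·R ≈ 28.918 × 1.0929 ≈ 31.604 mg/L.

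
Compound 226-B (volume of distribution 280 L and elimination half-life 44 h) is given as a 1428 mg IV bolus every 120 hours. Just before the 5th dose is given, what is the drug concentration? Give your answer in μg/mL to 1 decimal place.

f = (1/2)^(τ/t½) = (1/2)^(120/44) ≈ 0.1510.
C₀ = D/Vd = 1428/280 ≈ 5.100 μg/mL.
Before the 5th dose, 4 doses have been given. Superposition: Cmin = C₀·(f + f² + … + f^4).
≈ 5.100 × (0.1510 + 0.0228 + 0.0034 + 0.0005) ≈ 5.100 × 0.1777 ≈ 0.906 μg/mL.

0.9 μg/mL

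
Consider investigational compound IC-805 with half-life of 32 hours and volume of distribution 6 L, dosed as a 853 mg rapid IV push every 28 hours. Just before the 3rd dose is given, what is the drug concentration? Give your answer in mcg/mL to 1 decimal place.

f = (1/2)^(τ/t½) = (1/2)^(28/32) ≈ 0.5453.
C₀ = D/Vd = 853/6 ≈ 142.167 mcg/mL.
Before the 3rd dose, 2 doses have been given. Superposition: Cmin = C₀·(f + f²).
≈ 142.167 × (0.5453 + 0.2974) ≈ 142.167 × 0.8427 ≈ 119.804 mcg/mL.

119.8 mcg/mL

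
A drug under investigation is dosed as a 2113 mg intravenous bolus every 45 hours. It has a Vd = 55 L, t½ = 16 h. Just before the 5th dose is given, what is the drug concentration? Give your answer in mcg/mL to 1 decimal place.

6.4 mcg/mL

f = (1/2)^(τ/t½) = (1/2)^(45/16) ≈ 0.1423.
C₀ = D/Vd = 2113/55 ≈ 38.418 mcg/mL.
Before the 5th dose, 4 doses have been given. Superposition: Cmin = C₀·(f + f² + … + f^4).
≈ 38.418 × (0.1423 + 0.0202 + 0.0029 + 0.0004) ≈ 38.418 × 0.1658 ≈ 6.370 mcg/mL.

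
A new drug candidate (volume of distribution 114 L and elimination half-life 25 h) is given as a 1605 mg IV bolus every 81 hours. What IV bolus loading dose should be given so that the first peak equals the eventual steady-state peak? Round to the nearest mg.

1795 mg

f = (1/2)^(81/25) ≈ 0.105843; accumulation ratio R = 1/(1−f) ≈ 1.11837.
Loading dose to hit Cmax,ss on first dose: D_load = D_maint·R ≈ 1605 × 1.11837 ≈ 1794.98 mg.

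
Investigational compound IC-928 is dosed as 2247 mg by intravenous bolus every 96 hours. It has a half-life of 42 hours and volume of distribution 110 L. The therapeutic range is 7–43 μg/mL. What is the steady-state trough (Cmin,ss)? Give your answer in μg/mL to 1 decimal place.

k = ln2/t½ = ln2/42 ≈ 0.016504 h⁻¹; fraction remaining f = e^(−kτ) = e^(−0.016504×96) ≈ 0.2051.
Each bolus raises the concentration by D/Vd = 2247/110 ≈ 20.427 μg/mL.
Steady-state trough Cmin,ss = C₀·f/(1−f) ≈ 20.427 × 0.2051/0.7949 ≈ 5.271 μg/mL.
Trough 5.3 μg/mL vs MEC 7 μg/mL: subtherapeutic.

5.3 μg/mL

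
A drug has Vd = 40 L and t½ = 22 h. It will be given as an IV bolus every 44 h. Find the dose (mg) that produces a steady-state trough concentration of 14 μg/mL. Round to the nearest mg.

τ/t½ = 44/22 ≈ 2, so f = (1/2)^(44/22) ≈ 0.250000.
Cmin,ss = (D/Vd)·f/(1−f), so D = Cmin,ss·Vd·(1−f)/f.
D = 14 × 40 × (1−f)/f ≈ 14 × 40 × 3.00000 ≈ 1680.00 mg.

1680 mg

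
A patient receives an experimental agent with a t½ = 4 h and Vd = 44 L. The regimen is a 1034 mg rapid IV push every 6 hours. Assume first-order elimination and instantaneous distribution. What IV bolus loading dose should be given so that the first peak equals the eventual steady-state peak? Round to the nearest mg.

1600 mg

f = (1/2)^(6/4) ≈ 0.353553; accumulation ratio R = 1/(1−f) ≈ 1.54692.
Loading dose to hit Cmax,ss on first dose: D_load = D_maint·R ≈ 1034 × 1.54692 ≈ 1599.52 mg.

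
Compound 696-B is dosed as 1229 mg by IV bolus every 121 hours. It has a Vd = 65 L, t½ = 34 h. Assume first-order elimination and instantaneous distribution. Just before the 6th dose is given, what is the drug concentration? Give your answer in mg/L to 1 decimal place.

f = (1/2)^(τ/t½) = (1/2)^(121/34) ≈ 0.0849.
C₀ = D/Vd = 1229/65 ≈ 18.908 mg/L.
Before the 6th dose, 5 doses have been given. Superposition: Cmin = C₀·(f + f² + … + f^5).
≈ 18.908 × (0.0849 + 0.0072 + 0.0006 + 0.0001 + 0.0000) ≈ 18.908 × 0.0928 ≈ 1.755 mg/L.

1.8 mg/L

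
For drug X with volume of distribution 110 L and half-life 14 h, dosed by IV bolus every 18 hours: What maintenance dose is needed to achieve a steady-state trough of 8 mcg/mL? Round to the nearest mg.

1265 mg

τ/t½ = 18/14 ≈ 1.2857, so f = (1/2)^(18/14) ≈ 0.410168.
Cmin,ss = (D/Vd)·f/(1−f), so D = Cmin,ss·Vd·(1−f)/f.
D = 8 × 110 × (1−f)/f ≈ 8 × 110 × 1.43803 ≈ 1265.47 mg.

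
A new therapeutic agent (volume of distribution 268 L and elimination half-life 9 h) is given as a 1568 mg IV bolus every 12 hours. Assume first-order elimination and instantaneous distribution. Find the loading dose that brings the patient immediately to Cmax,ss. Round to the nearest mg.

f = (1/2)^(12/9) ≈ 0.396850; accumulation ratio R = 1/(1−f) ≈ 1.65796.
Loading dose to hit Cmax,ss on first dose: D_load = D_maint·R ≈ 1568 × 1.65796 ≈ 2599.68 mg.

2600 mg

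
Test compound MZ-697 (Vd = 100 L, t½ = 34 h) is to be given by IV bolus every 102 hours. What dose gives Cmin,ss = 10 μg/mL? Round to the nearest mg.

7000 mg

τ/t½ = 102/34 ≈ 3, so f = (1/2)^(102/34) ≈ 0.125000.
Cmin,ss = (D/Vd)·f/(1−f), so D = Cmin,ss·Vd·(1−f)/f.
D = 10 × 100 × (1−f)/f ≈ 10 × 100 × 7.00000 ≈ 7000.00 mg.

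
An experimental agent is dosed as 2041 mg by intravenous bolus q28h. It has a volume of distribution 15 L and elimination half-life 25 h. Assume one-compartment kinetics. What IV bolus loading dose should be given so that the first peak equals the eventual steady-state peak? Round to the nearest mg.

3780 mg

f = (1/2)^(28/25) ≈ 0.460094; accumulation ratio R = 1/(1−f) ≈ 1.85217.
Loading dose to hit Cmax,ss on first dose: D_load = D_maint·R ≈ 2041 × 1.85217 ≈ 3780.28 mg.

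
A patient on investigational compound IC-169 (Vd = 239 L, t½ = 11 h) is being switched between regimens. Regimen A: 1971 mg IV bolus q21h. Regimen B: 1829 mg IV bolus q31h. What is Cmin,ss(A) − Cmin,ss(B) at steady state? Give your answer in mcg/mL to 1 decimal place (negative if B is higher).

1.7 mcg/mL

Regimen A: f = (1/2)^(21/11) ≈ 0.2663; Cmin,ss = (1971/239)·f/(1−f) ≈ 2.993 mcg/mL.
Regimen B: f = (1/2)^(31/11) ≈ 0.1418; Cmin,ss = (1829/239)·f/(1−f) ≈ 1.264 mcg/mL.
Difference ≈ 2.993 − 1.264 ≈ 1.729 mcg/mL.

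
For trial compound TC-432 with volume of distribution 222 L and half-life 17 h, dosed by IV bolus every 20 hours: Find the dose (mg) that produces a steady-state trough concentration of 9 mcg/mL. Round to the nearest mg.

2518 mg

τ/t½ = 20/17 ≈ 1.1765, so f = (1/2)^(20/17) ≈ 0.442433.
Cmin,ss = (D/Vd)·f/(1−f), so D = Cmin,ss·Vd·(1−f)/f.
D = 9 × 222 × (1−f)/f ≈ 9 × 222 × 1.26023 ≈ 2517.94 mg.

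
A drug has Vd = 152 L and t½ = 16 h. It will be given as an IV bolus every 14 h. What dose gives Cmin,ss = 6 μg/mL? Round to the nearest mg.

τ/t½ = 14/16 ≈ 0.875, so f = (1/2)^(14/16) ≈ 0.545254.
Cmin,ss = (D/Vd)·f/(1−f), so D = Cmin,ss·Vd·(1−f)/f.
D = 6 × 152 × (1−f)/f ≈ 6 × 152 × 0.83401 ≈ 760.62 mg.

761 mg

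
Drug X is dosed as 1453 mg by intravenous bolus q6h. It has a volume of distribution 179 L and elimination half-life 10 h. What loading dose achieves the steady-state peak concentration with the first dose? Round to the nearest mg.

f = (1/2)^(6/10) ≈ 0.659754; accumulation ratio R = 1/(1−f) ≈ 2.93905.
Loading dose to hit Cmax,ss on first dose: D_load = D_maint·R ≈ 1453 × 2.93905 ≈ 4270.44 mg.

4270 mg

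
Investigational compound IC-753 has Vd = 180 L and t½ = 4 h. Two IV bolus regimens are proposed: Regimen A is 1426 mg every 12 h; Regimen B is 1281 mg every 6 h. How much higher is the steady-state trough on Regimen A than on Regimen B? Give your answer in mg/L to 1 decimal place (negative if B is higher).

Regimen A: f = (1/2)^(12/4) ≈ 0.1250; Cmin,ss = (1426/180)·f/(1−f) ≈ 1.132 mg/L.
Regimen B: f = (1/2)^(6/4) ≈ 0.3536; Cmin,ss = (1281/180)·f/(1−f) ≈ 3.893 mg/L.
Difference ≈ 1.132 − 3.893 ≈ -2.761 mg/L.

-2.8 mg/L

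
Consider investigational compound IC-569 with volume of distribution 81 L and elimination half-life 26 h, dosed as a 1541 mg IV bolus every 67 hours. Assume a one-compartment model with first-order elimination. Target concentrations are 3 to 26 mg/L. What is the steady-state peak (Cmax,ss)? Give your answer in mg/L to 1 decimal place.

22.9 mg/L

Over one 67-h interval, 67/26 ≈ 2.5769 half-lives elapse, leaving f ≈ 0.1676 of each dose.
At steady state, accumulation factor R = 1/(1 − e^(−kτ)) ≈ 1.2013.
Single-dose peak C₀ = D/Vd = 1541/81 ≈ 19.025 mg/L.
Cmax,ss = C₀/(1 − f) ≈ 19.025/0.8324 ≈ 22.856 mg/L.
Peak 22.9 mg/L vs MTC 26 mg/L: below toxic threshold.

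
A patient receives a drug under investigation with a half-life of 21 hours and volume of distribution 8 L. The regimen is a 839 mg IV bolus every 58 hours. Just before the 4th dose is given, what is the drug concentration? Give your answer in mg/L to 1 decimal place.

18.1 mg/L

f = (1/2)^(τ/t½) = (1/2)^(58/21) ≈ 0.1474.
C₀ = D/Vd = 839/8 ≈ 104.875 mg/L.
Before the 4th dose, 3 doses have been given. Superposition: Cmin = C₀·(f + f² + … + f^3).
≈ 104.875 × (0.1474 + 0.0217 + 0.0032) ≈ 104.875 × 0.1723 ≈ 18.070 mg/L.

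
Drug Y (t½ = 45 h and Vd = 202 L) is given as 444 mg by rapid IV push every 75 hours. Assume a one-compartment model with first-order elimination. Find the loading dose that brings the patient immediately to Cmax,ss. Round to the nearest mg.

648 mg

f = (1/2)^(75/45) ≈ 0.314980; accumulation ratio R = 1/(1−f) ≈ 1.45981.
Loading dose to hit Cmax,ss on first dose: D_load = D_maint·R ≈ 444 × 1.45981 ≈ 648.16 mg.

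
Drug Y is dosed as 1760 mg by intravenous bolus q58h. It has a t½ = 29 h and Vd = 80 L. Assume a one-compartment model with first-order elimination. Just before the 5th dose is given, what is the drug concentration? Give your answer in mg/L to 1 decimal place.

f = (1/2)^(τ/t½) = (1/2)^(58/29) ≈ 0.2500.
C₀ = D/Vd = 1760/80 ≈ 22.000 mg/L.
Before the 5th dose, 4 doses have been given. Superposition: Cmin = C₀·(f + f² + … + f^4).
≈ 22.000 × (0.2500 + 0.0625 + 0.0156 + 0.0039) ≈ 22.000 × 0.3320 ≈ 7.304 mg/L.

7.3 mg/L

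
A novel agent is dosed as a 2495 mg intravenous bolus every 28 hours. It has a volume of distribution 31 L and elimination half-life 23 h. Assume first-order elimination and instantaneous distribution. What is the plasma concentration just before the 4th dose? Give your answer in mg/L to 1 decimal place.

55.9 mg/L

f = (1/2)^(τ/t½) = (1/2)^(28/23) ≈ 0.4301.
C₀ = D/Vd = 2495/31 ≈ 80.484 mg/L.
Before the 4th dose, 3 doses have been given. Superposition: Cmin = C₀·(f + f² + … + f^3).
≈ 80.484 × (0.4301 + 0.1850 + 0.0796) ≈ 80.484 × 0.6947 ≈ 55.912 mg/L.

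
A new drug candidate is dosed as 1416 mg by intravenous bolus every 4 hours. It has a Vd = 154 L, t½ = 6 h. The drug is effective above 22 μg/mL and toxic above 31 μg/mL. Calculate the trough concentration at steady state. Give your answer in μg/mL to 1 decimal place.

15.7 μg/mL

τ/t½ = 4/6 ≈ 0.66667, so fraction remaining f = (1/2)^(4/6) ≈ 0.6300.
At steady state, accumulation factor R = 1/(1 − e^(−kτ)) ≈ 2.7027.
Each bolus raises the concentration by D/Vd = 1416/154 ≈ 9.195 μg/mL.
Cmax,ss = C₀/(1 − f) ≈ 9.195/0.3700 ≈ 24.851 μg/mL.
One interval later, Cmin,ss = Cmax,ss·e^(−kτ) ≈ 24.851 × 0.6300 ≈ 15.656 μg/mL.
Trough 15.7 μg/mL vs MEC 22 μg/mL: subtherapeutic.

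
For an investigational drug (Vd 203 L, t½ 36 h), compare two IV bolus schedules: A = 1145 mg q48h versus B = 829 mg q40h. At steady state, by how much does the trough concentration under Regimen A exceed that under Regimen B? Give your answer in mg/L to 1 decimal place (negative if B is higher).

0.2 mg/L

Regimen A: f = (1/2)^(48/36) ≈ 0.3969; Cmin,ss = (1145/203)·f/(1−f) ≈ 3.712 mg/L.
Regimen B: f = (1/2)^(40/36) ≈ 0.4629; Cmin,ss = (829/203)·f/(1−f) ≈ 3.520 mg/L.
Difference ≈ 3.712 − 3.520 ≈ 0.192 mg/L.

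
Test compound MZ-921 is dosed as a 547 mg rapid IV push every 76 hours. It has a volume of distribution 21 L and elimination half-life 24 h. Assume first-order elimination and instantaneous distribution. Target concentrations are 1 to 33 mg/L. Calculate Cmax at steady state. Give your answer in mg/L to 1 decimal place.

k = ln2/t½ = ln2/24 ≈ 0.028881 h⁻¹; fraction remaining f = e^(−kτ) = e^(−0.028881×76) ≈ 0.1114.
At steady state, accumulation factor R = 1/(1 − e^(−kτ)) ≈ 1.1254.
Single-dose peak C₀ = D/Vd = 547/21 ≈ 26.048 mg/L.
Steady-state peak Cmax,ss = C₀·R ≈ 26.048 × 1.1254 ≈ 29.314 mg/L.
Peak 29.3 mg/L vs MTC 33 mg/L: below toxic threshold.

29.3 mg/L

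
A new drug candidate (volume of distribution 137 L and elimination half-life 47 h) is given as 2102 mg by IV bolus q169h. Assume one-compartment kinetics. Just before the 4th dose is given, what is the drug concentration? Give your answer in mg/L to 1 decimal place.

1.4 mg/L

f = (1/2)^(τ/t½) = (1/2)^(169/47) ≈ 0.0827.
C₀ = D/Vd = 2102/137 ≈ 15.343 mg/L.
Before the 4th dose, 3 doses have been given. Superposition: Cmin = C₀·(f + f² + … + f^3).
≈ 15.343 × (0.0827 + 0.0068 + 0.0006) ≈ 15.343 × 0.0901 ≈ 1.382 mg/L.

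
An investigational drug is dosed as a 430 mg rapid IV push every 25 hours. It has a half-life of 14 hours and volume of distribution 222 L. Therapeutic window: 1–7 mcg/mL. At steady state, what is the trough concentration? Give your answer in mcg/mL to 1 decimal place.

Over one 25-h interval, 25/14 ≈ 1.7857 half-lives elapse, leaving f ≈ 0.2900 of each dose.
Accumulation ratio R = 1/(1 − f) ≈ 1/0.7100 ≈ 1.4085.
Single-dose peak C₀ = D/Vd = 430/222 ≈ 1.937 mcg/mL.
Steady-state peak Cmax,ss = C₀·R ≈ 1.937 × 1.4085 ≈ 2.728 mcg/mL.
Steady-state trough Cmin,ss = Cmax,ss·f ≈ 2.728 × 0.2900 ≈ 0.791 mcg/mL.
Trough 0.8 mcg/mL vs MEC 1 mcg/mL: subtherapeutic.

0.8 mcg/mL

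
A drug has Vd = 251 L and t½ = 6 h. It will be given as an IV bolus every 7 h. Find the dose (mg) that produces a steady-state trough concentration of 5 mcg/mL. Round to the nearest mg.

1562 mg

τ/t½ = 7/6 ≈ 1.1667, so f = (1/2)^(7/6) ≈ 0.445449.
Cmin,ss = (D/Vd)·f/(1−f), so D = Cmin,ss·Vd·(1−f)/f.
D = 5 × 251 × (1−f)/f ≈ 5 × 251 × 1.24493 ≈ 1562.39 mg.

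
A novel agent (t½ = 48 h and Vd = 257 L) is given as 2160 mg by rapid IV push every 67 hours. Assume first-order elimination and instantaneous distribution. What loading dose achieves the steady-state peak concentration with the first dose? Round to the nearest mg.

3484 mg

f = (1/2)^(67/48) ≈ 0.380025; accumulation ratio R = 1/(1−f) ≈ 1.61297.
Loading dose to hit Cmax,ss on first dose: D_load = D_maint·R ≈ 2160 × 1.61297 ≈ 3484.02 mg.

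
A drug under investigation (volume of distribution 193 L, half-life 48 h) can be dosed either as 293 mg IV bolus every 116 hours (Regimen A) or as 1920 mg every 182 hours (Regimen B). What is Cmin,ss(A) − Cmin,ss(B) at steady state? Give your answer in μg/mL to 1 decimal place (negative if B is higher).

-0.4 μg/mL

Regimen A: f = (1/2)^(116/48) ≈ 0.1873; Cmin,ss = (293/193)·f/(1−f) ≈ 0.350 μg/mL.
Regimen B: f = (1/2)^(182/48) ≈ 0.0722; Cmin,ss = (1920/193)·f/(1−f) ≈ 0.774 μg/mL.
Difference ≈ 0.350 − 0.774 ≈ -0.424 μg/mL.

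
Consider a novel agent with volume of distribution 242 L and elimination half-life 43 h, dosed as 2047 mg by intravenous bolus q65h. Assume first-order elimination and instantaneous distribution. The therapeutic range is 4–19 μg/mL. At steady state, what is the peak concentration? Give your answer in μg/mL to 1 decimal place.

Over one 65-h interval, 65/43 ≈ 1.5116 half-lives elapse, leaving f ≈ 0.3507 of each dose.
Accumulation ratio R = 1/(1 − f) ≈ 1/0.6493 ≈ 1.5401.
Single-dose peak C₀ = D/Vd = 2047/242 ≈ 8.459 μg/mL.
Cmax,ss = C₀/(1 − f) ≈ 8.459/0.6493 ≈ 13.028 μg/mL.
Peak 13.0 μg/mL vs MTC 19 μg/mL: below toxic threshold.

13.0 μg/mL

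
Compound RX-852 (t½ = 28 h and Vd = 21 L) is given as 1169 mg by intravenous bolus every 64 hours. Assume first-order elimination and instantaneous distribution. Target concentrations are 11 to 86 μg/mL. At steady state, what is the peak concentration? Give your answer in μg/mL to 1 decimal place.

Over one 64-h interval, 64/28 ≈ 2.2857 half-lives elapse, leaving f ≈ 0.2051 of each dose.
At steady state, accumulation factor R = 1/(1 − e^(−kτ)) ≈ 1.2580.
Each bolus raises the concentration by D/Vd = 1169/21 ≈ 55.667 μg/mL.
Cmax,ss = C₀/(1 − f) ≈ 55.667/0.7949 ≈ 70.030 μg/mL.
Peak 70.0 μg/mL vs MTC 86 μg/mL: below toxic threshold.

70.0 μg/mL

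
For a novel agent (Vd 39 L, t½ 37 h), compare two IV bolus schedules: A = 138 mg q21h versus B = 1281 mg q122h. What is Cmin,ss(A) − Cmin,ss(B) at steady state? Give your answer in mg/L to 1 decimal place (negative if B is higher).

Regimen A: f = (1/2)^(21/37) ≈ 0.6748; Cmin,ss = (138/39)·f/(1−f) ≈ 7.342 mg/L.
Regimen B: f = (1/2)^(122/37) ≈ 0.1017; Cmin,ss = (1281/39)·f/(1−f) ≈ 3.719 mg/L.
Difference ≈ 7.342 − 3.719 ≈ 3.623 mg/L.

3.6 mg/L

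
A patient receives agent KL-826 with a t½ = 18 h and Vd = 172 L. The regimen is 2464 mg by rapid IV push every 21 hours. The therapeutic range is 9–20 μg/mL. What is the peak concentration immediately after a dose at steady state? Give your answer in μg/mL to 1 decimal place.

Over one 21-h interval, 21/18 ≈ 1.1667 half-lives elapse, leaving f ≈ 0.4454 of each dose.
At steady state, accumulation factor R = 1/(1 − e^(−kτ)) ≈ 1.8031.
Single-dose peak C₀ = D/Vd = 2464/172 ≈ 14.326 μg/mL.
Cmax,ss = C₀/(1 − f) ≈ 14.326/0.5546 ≈ 25.831 μg/mL.
Peak 25.8 μg/mL vs MTC 20 μg/mL: exceeds toxic threshold.

25.8 μg/mL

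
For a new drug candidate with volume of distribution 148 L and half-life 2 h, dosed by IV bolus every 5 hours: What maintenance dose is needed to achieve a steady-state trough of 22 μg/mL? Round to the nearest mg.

15163 mg

τ/t½ = 5/2 ≈ 2.5, so f = (1/2)^(5/2) ≈ 0.176777.
Cmin,ss = (D/Vd)·f/(1−f), so D = Cmin,ss·Vd·(1−f)/f.
D = 22 × 148 × (1−f)/f ≈ 22 × 148 × 4.65684 ≈ 15162.67 mg.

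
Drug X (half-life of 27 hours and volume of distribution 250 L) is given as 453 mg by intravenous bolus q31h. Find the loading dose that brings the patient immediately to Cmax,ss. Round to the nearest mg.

825 mg

f = (1/2)^(31/27) ≈ 0.451204; accumulation ratio R = 1/(1−f) ≈ 1.82217.
Loading dose to hit Cmax,ss on first dose: D_load = D_maint·R ≈ 453 × 1.82217 ≈ 825.44 mg.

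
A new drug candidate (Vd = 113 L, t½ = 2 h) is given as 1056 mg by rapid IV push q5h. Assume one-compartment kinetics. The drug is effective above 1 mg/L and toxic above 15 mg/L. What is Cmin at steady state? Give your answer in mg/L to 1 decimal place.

2.0 mg/L

τ/t½ = 5/2 ≈ 2.5, so fraction remaining f = (1/2)^(5/2) ≈ 0.1768.
At steady state, accumulation factor R = 1/(1 − e^(−kτ)) ≈ 1.2148.
Each bolus raises the concentration by D/Vd = 1056/113 ≈ 9.345 mg/L.
Cmax,ss = C₀/(1 − f) ≈ 9.345/0.8232 ≈ 11.352 mg/L.
Steady-state trough Cmin,ss = Cmax,ss·f ≈ 11.352 × 0.1768 ≈ 2.007 mg/L.
Trough 2.0 mg/L vs MEC 1 mg/L: adequate.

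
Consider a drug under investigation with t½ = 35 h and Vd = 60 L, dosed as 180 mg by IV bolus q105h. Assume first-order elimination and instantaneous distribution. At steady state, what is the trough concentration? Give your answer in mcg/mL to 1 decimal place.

τ = 105 h = 3 half-lives, so f = (1/2)^3 = 0.125.
Accumulation ratio R = 1/(1 − f) = 1/0.875 = 8/7.
Single-dose peak C₀ = D/Vd = 180/60 = 3 mcg/mL.
Steady-state peak Cmax,ss = C₀·R = 3 × 8/7 ≈ 3.429 mcg/mL.
Steady-state trough Cmin,ss = Cmax,ss·f ≈ 3.429 × 0.125 ≈ 0.429 mcg/mL.

0.4 mcg/mL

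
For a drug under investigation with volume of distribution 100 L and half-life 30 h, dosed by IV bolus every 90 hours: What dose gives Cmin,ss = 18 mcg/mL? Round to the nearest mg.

12600 mg

τ/t½ = 90/30 ≈ 3, so f = (1/2)^(90/30) ≈ 0.125000.
Cmin,ss = (D/Vd)·f/(1−f), so D = Cmin,ss·Vd·(1−f)/f.
D = 18 × 100 × (1−f)/f ≈ 18 × 100 × 7.00000 ≈ 12600.00 mg.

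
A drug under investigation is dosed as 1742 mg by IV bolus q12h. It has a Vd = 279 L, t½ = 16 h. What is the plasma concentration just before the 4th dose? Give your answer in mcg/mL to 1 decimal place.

f = (1/2)^(τ/t½) = (1/2)^(12/16) ≈ 0.5946.
C₀ = D/Vd = 1742/279 ≈ 6.244 mcg/mL.
Before the 4th dose, 3 doses have been given. Superposition: Cmin = C₀·(f + f² + … + f^3).
≈ 6.244 × (0.5946 + 0.3535 + 0.2102) ≈ 6.244 × 1.1583 ≈ 7.232 mcg/mL.

7.2 mcg/mL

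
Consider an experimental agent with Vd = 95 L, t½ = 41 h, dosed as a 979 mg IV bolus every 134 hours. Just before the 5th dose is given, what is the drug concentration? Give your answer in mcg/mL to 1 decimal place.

f = (1/2)^(τ/t½) = (1/2)^(134/41) ≈ 0.1038.
C₀ = D/Vd = 979/95 ≈ 10.305 mcg/mL.
Before the 5th dose, 4 doses have been given. Superposition: Cmin = C₀·(f + f² + … + f^4).
≈ 10.305 × (0.1038 + 0.0108 + 0.0011 + 0.0001) ≈ 10.305 × 0.1158 ≈ 1.193 mcg/mL.

1.2 mcg/mL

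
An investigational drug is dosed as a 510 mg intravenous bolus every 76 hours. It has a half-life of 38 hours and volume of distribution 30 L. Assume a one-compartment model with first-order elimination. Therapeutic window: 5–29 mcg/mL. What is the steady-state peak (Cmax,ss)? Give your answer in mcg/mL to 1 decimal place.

22.7 mcg/mL

The dosing interval is 2 half-lives, so f = 2^(−2) = 0.25.
At steady state, R = 1/(1 − 0.25) = 4/3.
Single-dose peak C₀ = D/Vd = 510/30 = 17 mcg/mL.
Steady-state peak Cmax,ss = C₀·R = 17 × 4/3 ≈ 22.667 mcg/mL.
Peak 22.7 mcg/mL vs MTC 29 mcg/mL: below toxic threshold.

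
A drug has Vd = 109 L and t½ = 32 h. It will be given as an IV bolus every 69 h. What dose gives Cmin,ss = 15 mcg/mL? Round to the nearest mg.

5653 mg

τ/t½ = 69/32 ≈ 2.1562, so f = (1/2)^(69/32) ≈ 0.224339.
Cmin,ss = (D/Vd)·f/(1−f), so D = Cmin,ss·Vd·(1−f)/f.
D = 15 × 109 × (1−f)/f ≈ 15 × 109 × 3.45754 ≈ 5653.08 mg.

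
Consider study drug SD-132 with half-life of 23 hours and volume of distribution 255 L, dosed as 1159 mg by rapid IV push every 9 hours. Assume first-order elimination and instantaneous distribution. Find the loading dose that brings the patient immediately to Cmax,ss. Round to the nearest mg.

f = (1/2)^(9/23) ≈ 0.762440; accumulation ratio R = 1/(1−f) ≈ 4.20946.
Loading dose to hit Cmax,ss on first dose: D_load = D_maint·R ≈ 1159 × 4.20946 ≈ 4878.76 mg.

4879 mg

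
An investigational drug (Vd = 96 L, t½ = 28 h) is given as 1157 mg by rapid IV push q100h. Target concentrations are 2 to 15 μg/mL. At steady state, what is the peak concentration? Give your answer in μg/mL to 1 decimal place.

k = ln2/t½ = ln2/28 ≈ 0.024755 h⁻¹; fraction remaining f = e^(−kτ) = e^(−0.024755×100) ≈ 0.0841.
At steady state, accumulation factor R = 1/(1 − e^(−kτ)) ≈ 1.0918.
Single-dose peak C₀ = D/Vd = 1157/96 ≈ 12.052 μg/mL.
Steady-state peak Cmax,ss = C₀·R ≈ 12.052 × 1.0918 ≈ 13.158 μg/mL.
Peak 13.2 μg/mL vs MTC 15 μg/mL: below toxic threshold.

13.2 μg/mL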